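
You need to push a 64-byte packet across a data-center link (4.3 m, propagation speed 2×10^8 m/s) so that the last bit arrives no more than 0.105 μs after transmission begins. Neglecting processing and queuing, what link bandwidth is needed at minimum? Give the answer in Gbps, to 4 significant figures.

L = 512 bits.
Propagation delay = 4.3 / 200000000 = 0.0215 μs.
Transmission budget = 0.105 − 0.0215 = 0.0835 μs.
R ≥ L / t_tx = 512 bits / 8.35e-08 s = 6.132 Gbps.

6.132 Gbps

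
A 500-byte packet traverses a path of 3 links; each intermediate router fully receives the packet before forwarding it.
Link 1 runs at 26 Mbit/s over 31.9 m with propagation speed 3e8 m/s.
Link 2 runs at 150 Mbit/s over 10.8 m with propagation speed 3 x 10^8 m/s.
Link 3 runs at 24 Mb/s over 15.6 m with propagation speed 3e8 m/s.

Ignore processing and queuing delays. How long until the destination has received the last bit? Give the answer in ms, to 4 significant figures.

0.3474 ms

L = 500 × 8 = 4000 bits.
Transmission delays (L/R per hop): 0.153846, 0.0266667, 0.166667 ms; sum = 0.347179 ms.
Propagation delays (d/s per hop): 0.000106333, 3.6e-05, 5.2e-05 ms; sum = 0.000194333 ms.
End-to-end = 0.3474 ms.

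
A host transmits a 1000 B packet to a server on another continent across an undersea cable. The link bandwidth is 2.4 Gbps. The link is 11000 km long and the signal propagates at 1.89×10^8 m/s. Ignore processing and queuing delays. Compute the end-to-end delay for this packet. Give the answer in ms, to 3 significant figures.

L = 1000 × 8 = 8000 bits.
Transmission delay = L/R = 8000 / 2400000000 = 0.00333333 ms.
Propagation delay = d/s = 11000000 m / 189000000 m/s = 58.2011 ms.
Total = 58.2 ms.

58.2 ms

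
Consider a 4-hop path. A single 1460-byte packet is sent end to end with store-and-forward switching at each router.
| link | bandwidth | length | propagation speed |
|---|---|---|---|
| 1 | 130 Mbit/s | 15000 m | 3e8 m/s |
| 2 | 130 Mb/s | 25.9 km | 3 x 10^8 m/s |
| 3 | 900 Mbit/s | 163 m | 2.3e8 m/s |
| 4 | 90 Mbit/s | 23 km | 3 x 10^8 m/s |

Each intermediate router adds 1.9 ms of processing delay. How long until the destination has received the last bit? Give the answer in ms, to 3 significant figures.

L = 1460 × 8 = 11680 bits.
Transmission delays (L/R per hop): 0.0898462, 0.0898462, 0.0129778, 0.129778 ms; sum = 0.322448 ms.
Propagation delays (d/s per hop): 0.05, 0.0863333, 0.000708696, 0.0766667 ms; sum = 0.213709 ms.
Processing at 3 router(s): 3 × 1.9 ms = 5.7 ms.
End-to-end = 6.24 ms.

6.24 ms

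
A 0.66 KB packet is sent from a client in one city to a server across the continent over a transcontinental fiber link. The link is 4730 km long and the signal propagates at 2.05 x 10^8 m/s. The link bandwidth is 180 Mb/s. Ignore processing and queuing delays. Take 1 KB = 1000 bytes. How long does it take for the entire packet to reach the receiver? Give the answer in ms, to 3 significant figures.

23.1 ms

L = 5280 bits.
Transmission delay = L/R = 5280 / 180000000 = 0.0293333 ms.
Propagation delay = d/s = 4730000 m / 2.05e+08 m/s = 23.0732 ms.
Total = 23.1 ms.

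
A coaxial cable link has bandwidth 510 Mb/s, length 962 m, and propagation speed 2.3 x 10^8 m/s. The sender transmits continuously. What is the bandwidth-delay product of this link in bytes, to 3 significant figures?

Propagation delay = 962 / 2.3e+08 = 4.18261e-06 s.
BDP = R × t_prop = 510000000 × 4.18261e-06 = 2133.13 bits.
In bytes: 2133.13/8 = 267 bytes.

267 bytes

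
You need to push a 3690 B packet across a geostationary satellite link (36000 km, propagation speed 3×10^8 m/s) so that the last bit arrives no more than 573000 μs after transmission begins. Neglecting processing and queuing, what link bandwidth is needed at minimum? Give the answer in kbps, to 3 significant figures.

65.2 kbps

L = 29520 bits.
Propagation delay = 36000000 / 300000000 = 120000 μs.
Transmission budget = 573000 − 120000 = 453000 μs.
R ≥ L / t_tx = 29520 bits / 0.453 s = 65.2 kbps.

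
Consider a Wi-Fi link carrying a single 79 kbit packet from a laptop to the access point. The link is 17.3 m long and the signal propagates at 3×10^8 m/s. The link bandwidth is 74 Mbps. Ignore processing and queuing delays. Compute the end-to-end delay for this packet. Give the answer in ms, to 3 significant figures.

1.07 ms

L = 79000 bits.
Transmission delay = L/R = 79000 / 74000000 = 1.06757 ms.
Propagation delay = d/s = 17.3 m / 300000000 m/s = 5.76667e-05 ms.
Total = 1.07 ms.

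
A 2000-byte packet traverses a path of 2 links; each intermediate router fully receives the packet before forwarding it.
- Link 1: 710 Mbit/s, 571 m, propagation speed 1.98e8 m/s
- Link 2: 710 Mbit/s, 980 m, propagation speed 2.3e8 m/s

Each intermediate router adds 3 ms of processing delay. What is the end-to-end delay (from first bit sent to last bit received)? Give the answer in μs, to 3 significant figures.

L = 2000 × 8 = 16000 bits.
Transmission delay per hop = L/R = 16000/710000000 = 22.5352 μs; 2 hops → 45.0704 μs.
Propagation delays (d/s per hop): 2.88384, 4.26087 μs; sum = 7.14471 μs.
Processing at 1 router(s): 1 × 3 ms = 3000 μs.
End-to-end = 3050 μs.

3050 μs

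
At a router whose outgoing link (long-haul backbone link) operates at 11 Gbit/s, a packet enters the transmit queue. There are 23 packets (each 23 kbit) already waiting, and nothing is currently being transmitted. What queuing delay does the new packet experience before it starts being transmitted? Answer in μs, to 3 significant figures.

48.1 μs

Each queued packet: L/R = 23000/11000000000 = 2.09091 μs.
23 queued → 48.0909 μs.
Queuing delay = 48.1 μs.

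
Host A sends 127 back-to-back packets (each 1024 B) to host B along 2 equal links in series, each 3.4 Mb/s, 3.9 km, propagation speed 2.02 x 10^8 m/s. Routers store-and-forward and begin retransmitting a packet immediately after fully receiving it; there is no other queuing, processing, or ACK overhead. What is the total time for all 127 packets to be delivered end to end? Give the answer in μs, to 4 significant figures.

308400 μs

Per-hop transmission t_tx = L/R = 8192/3400000 = 2409.41 μs.
Per-hop propagation t_prop = 3900/202000000 = 19.3069 μs.
Pipeline fill: first packet needs 2·t_tx to clear all hops; remaining 126 packets each add one t_tx.
Total = (2+127-1)·t_tx + 2·t_prop = 128·2409.41 + 2·19.3069 = 308400 μs.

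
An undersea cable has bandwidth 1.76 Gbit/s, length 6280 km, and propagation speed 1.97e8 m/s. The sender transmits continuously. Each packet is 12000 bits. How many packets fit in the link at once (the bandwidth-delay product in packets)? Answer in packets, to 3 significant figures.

Propagation delay = 6280000 / 197000000 = 0.0318782 s.
BDP = R × t_prop = 1760000000 × 0.0318782 = 56105600 bits.
In packets of 12000 bits: 4680 packets.

4680 packets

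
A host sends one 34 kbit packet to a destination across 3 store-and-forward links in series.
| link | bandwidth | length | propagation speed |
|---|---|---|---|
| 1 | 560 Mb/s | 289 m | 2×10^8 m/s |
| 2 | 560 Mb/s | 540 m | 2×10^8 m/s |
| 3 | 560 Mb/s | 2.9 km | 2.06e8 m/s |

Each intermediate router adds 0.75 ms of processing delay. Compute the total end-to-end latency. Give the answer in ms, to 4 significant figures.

1.700 ms

L = 34000 bits.
Transmission delay per hop = L/R = 34000/560000000 = 0.0607143 ms; 3 hops → 0.182143 ms.
Propagation delays (d/s per hop): 0.001445, 0.0027, 0.0140777 ms; sum = 0.0182227 ms.
Processing at 2 router(s): 2 × 0.75 ms = 1.5 ms.
End-to-end = 1.700 ms.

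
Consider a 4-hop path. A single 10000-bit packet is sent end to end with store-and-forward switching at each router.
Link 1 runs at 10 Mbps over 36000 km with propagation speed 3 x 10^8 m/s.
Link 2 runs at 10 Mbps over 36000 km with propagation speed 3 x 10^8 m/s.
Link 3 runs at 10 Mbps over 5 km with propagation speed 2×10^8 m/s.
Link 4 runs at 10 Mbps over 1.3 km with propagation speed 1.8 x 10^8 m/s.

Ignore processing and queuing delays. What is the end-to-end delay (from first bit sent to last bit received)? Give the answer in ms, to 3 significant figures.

Transmission delay per hop = L/R = 10000/10000000 = 1 ms; 4 hops → 4 ms.
Propagation delays (d/s per hop): 120, 120, 0.025, 0.00722222 ms; sum = 240.032 ms.
End-to-end = 244 ms.

244 ms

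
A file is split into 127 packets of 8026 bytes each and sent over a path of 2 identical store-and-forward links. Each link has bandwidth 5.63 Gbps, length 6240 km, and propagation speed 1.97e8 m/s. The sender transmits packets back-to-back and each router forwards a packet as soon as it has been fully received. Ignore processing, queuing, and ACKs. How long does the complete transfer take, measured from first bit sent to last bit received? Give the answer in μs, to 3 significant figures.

64800 μs

Per-hop transmission t_tx = L/R = 64208/5630000000 = 11.4046 μs.
Per-hop propagation t_prop = 6240000/197000000 = 31675.1 μs.
Pipeline fill: first packet needs 2·t_tx to clear all hops; remaining 126 packets each add one t_tx.
Total = (2+127-1)·t_tx + 2·t_prop = 128·11.4046 + 2·31675.1 = 64800 μs.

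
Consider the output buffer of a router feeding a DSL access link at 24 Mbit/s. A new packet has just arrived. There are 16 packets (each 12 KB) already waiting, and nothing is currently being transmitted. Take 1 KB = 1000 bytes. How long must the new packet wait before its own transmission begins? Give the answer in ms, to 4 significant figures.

Each queued packet: L/R = 96000/24000000 = 4 ms.
16 queued → 64 ms.
Queuing delay = 64.00 ms.

64.00 ms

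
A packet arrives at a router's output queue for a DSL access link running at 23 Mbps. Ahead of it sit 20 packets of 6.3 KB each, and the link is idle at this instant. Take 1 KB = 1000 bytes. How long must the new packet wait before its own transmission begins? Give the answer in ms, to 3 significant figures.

Each queued packet: L/R = 50400/23000000 = 2.1913 ms.
20 queued → 43.8261 ms.
Queuing delay = 43.8 ms.

43.8 ms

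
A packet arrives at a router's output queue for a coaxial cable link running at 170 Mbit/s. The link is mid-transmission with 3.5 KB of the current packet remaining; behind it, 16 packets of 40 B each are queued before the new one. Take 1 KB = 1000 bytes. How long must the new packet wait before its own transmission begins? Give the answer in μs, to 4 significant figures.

Each queued packet: L/R = 320/170000000 = 1.88235 μs.
16 queued → 30.1176 μs.
Plus remaining 28000 bits of current packet: 164.706 μs.
Queuing delay = 194.8 μs.

194.8 μs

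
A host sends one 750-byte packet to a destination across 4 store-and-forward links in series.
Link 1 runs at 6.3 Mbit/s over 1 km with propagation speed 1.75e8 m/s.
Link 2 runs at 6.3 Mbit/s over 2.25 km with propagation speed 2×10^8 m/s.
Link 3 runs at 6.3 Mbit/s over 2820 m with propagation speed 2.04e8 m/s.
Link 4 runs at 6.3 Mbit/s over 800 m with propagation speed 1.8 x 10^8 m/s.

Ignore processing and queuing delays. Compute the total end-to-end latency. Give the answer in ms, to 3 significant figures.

3.84 ms

L = 750 × 8 = 6000 bits.
Transmission delay per hop = L/R = 6000/6300000 = 0.952381 ms; 4 hops → 3.80952 ms.
Propagation delays (d/s per hop): 0.00571429, 0.01125, 0.0138235, 0.00444444 ms; sum = 0.0352323 ms.
End-to-end = 3.84 ms.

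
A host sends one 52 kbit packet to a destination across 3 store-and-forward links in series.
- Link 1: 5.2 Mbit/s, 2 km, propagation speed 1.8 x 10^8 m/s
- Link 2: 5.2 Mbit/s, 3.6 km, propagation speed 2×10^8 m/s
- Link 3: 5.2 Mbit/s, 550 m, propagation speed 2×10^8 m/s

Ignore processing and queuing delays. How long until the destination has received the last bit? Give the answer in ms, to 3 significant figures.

30.0 ms

L = 52000 bits.
Transmission delay per hop = L/R = 52000/5200000 = 10 ms; 3 hops → 30 ms.
Propagation delays (d/s per hop): 0.0111111, 0.018, 0.00275 ms; sum = 0.0318611 ms.
End-to-end = 30.0 ms.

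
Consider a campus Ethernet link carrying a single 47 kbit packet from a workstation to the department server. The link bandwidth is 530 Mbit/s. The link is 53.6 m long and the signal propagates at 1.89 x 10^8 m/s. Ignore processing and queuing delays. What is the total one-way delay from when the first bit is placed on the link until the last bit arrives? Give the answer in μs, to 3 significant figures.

L = 47000 bits.
Transmission delay = L/R = 47000 / 530000000 = 88.6792 μs.
Propagation delay = d/s = 53.6 m / 189000000 m/s = 0.283598 μs.
Total = 89.0 μs.

89.0 μs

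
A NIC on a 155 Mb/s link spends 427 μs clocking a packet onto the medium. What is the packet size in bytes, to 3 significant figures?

8270 bytes

L = R × t_tx = 155000000 b/s × 0.000427 s = 66185 bits.
In bytes: 66185 / 8 = 8270 bytes.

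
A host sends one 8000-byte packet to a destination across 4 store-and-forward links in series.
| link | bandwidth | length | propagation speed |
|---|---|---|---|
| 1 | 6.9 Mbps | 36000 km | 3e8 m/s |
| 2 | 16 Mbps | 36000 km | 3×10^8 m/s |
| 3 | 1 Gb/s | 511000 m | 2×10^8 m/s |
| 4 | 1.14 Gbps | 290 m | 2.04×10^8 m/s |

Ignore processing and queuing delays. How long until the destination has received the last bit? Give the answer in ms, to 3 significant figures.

L = 8000 × 8 = 64000 bits.
Transmission delays (L/R per hop): 9.27536, 4, 0.064, 0.0561404 ms; sum = 13.3955 ms.
Propagation delays (d/s per hop): 120, 120, 2.555, 0.00142157 ms; sum = 242.556 ms.
End-to-end = 256 ms.

256 ms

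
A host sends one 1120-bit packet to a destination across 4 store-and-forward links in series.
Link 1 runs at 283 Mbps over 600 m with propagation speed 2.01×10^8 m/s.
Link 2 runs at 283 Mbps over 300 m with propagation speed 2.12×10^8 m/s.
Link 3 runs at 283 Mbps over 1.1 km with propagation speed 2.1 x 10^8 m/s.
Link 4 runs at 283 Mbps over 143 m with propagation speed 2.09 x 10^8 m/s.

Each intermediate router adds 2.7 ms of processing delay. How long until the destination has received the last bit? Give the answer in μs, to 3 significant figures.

Transmission delay per hop = L/R = 1120/283000000 = 3.9576 μs; 4 hops → 15.8304 μs.
Propagation delays (d/s per hop): 2.98507, 1.41509, 5.2381, 0.684211 μs; sum = 10.3225 μs.
Processing at 3 router(s): 3 × 2.7 ms = 8100 μs.
End-to-end = 8130 μs.

8130 μs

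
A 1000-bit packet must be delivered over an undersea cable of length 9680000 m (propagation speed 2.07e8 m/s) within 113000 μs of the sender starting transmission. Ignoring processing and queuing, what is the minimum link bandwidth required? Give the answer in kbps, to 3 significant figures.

Propagation delay = 9680000 / 2.07e+08 = 46763.3 μs.
Transmission budget = 113000 − 46763.3 = 66236.7 μs.
R ≥ L / t_tx = 1000 bits / 0.0662367 s = 15.1 kbps.

15.1 kbps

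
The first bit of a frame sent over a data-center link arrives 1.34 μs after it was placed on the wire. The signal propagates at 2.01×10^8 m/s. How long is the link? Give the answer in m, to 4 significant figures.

269.3 m

d = s × t_prop = 2.01e+08 × 1.34e-06 = 269.3 m.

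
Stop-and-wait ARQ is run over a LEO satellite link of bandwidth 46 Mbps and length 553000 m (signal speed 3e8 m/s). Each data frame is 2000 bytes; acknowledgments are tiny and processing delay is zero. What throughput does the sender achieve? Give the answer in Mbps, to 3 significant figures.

t_tx = L/R = 16000/46000000 = 0.000347826 s.
t_prop = 553000/300000000 = 0.00184333 s; RTT = 0.00368667 s.
Cycle = t_tx + RTT = 0.00403449 s.
Throughput = L / cycle = 16000 / 0.00403449 = 3.97 Mbps.

3.97 Mbps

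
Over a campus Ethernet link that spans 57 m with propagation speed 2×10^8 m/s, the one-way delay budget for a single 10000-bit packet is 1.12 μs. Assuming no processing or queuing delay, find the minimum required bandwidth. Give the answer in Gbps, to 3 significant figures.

12.0 Gbps

Propagation delay = 57 / 200000000 = 0.285 μs.
Transmission budget = 1.12 − 0.285 = 0.835 μs.
R ≥ L / t_tx = 10000 bits / 8.35e-07 s = 12.0 Gbps.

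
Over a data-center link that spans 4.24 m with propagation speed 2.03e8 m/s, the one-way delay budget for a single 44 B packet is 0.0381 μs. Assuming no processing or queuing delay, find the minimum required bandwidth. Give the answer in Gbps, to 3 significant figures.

L = 352 bits.
Propagation delay = 4.24 / 2.03e+08 = 0.0208867 μs.
Transmission budget = 0.0381 − 0.0208867 = 0.0172133 μs.
R ≥ L / t_tx = 352 bits / 1.72133e-08 s = 20.4 Gbps.

20.4 Gbps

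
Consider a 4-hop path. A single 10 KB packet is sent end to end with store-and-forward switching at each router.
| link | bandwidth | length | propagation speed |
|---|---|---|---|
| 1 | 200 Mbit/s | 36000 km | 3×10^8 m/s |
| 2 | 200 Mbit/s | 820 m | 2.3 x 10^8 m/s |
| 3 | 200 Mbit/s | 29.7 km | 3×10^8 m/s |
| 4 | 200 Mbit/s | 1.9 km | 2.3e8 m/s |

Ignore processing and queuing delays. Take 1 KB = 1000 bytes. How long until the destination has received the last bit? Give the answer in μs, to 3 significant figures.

122000 μs

L = 80000 bits.
Transmission delay per hop = L/R = 80000/200000000 = 400 μs; 4 hops → 1600 μs.
Propagation delays (d/s per hop): 120000, 3.56522, 99, 8.26087 μs; sum = 120111 μs.
End-to-end = 122000 μs.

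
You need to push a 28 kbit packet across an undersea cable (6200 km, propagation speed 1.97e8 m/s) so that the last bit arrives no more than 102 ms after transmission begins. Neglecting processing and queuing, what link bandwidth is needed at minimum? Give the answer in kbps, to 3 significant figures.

397 kbps

Propagation delay = 6200000 / 197000000 = 31.4721 ms.
Transmission budget = 102 − 31.4721 = 70.5279 ms.
R ≥ L / t_tx = 28000 bits / 0.0705279 s = 397 kbps.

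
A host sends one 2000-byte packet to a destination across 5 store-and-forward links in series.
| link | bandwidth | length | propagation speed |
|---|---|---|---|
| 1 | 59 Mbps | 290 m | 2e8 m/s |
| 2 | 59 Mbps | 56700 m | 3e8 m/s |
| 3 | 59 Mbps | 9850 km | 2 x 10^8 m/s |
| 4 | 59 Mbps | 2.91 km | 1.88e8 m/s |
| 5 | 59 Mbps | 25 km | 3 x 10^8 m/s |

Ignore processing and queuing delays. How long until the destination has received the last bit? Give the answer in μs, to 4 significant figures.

50900 μs

L = 2000 × 8 = 16000 bits.
Transmission delay per hop = L/R = 16000/59000000 = 271.186 μs; 5 hops → 1355.93 μs.
Propagation delays (d/s per hop): 1.45, 189, 49250, 15.4787, 83.3333 μs; sum = 49539.3 μs.
End-to-end = 50900 μs.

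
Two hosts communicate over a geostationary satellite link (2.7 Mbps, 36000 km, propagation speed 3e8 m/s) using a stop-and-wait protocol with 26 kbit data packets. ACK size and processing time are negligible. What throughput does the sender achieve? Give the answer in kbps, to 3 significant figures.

t_tx = L/R = 26000/2700000 = 0.00962963 s.
t_prop = 36000000/300000000 = 0.12 s; RTT = 0.24 s.
Cycle = t_tx + RTT = 0.24963 s.
Throughput = L / cycle = 26000 / 0.24963 = 104 kbps.

104 kbps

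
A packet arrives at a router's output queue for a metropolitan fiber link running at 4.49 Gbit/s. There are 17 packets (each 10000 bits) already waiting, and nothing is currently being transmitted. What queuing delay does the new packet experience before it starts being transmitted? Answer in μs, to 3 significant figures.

37.9 μs

Each queued packet: L/R = 10000/4490000000 = 2.22717 μs.
17 queued → 37.8619 μs.
Queuing delay = 37.9 μs.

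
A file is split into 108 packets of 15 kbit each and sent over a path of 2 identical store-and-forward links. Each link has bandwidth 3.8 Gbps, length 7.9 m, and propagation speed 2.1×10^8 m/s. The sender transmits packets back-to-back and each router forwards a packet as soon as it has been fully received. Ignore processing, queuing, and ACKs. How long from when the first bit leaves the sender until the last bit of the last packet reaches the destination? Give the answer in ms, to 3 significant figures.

Per-hop transmission t_tx = L/R = 15000/3800000000 = 0.00394737 ms.
Per-hop propagation t_prop = 7.9/210000000 = 3.7619e-05 ms.
Pipeline fill: first packet needs 2·t_tx to clear all hops; remaining 107 packets each add one t_tx.
Total = (2+108-1)·t_tx + 2·t_prop = 109·0.00394737 + 2·3.7619e-05 = 0.430 ms.

0.430 ms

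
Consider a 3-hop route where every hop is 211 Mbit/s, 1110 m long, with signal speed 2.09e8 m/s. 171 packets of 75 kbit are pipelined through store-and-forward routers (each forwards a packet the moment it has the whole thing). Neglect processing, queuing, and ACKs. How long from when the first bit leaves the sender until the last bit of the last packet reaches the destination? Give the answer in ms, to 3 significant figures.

Per-hop transmission t_tx = L/R = 75000/211000000 = 0.35545 ms.
Per-hop propagation t_prop = 1110/209000000 = 0.005311 ms.
Pipeline fill: first packet needs 3·t_tx to clear all hops; remaining 170 packets each add one t_tx.
Total = (3+171-1)·t_tx + 3·t_prop = 173·0.35545 + 3·0.005311 = 61.5 ms.

61.5 ms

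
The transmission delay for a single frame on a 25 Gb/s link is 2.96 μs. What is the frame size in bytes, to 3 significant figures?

9250 bytes

L = R × t_tx = 25000000000 b/s × 2.96e-06 s = 74000 bits.
In bytes: 74000 / 8 = 9250 bytes.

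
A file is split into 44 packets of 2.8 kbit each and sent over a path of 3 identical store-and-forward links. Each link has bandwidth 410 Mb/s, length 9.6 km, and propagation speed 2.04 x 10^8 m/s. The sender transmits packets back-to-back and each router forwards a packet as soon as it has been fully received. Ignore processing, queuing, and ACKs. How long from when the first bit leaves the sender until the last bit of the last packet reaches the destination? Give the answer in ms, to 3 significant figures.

0.455 ms

Per-hop transmission t_tx = L/R = 2800/410000000 = 0.00682927 ms.
Per-hop propagation t_prop = 9600/204000000 = 0.0470588 ms.
Pipeline fill: first packet needs 3·t_tx to clear all hops; remaining 43 packets each add one t_tx.
Total = (3+44-1)·t_tx + 3·t_prop = 46·0.00682927 + 3·0.0470588 = 0.455 ms.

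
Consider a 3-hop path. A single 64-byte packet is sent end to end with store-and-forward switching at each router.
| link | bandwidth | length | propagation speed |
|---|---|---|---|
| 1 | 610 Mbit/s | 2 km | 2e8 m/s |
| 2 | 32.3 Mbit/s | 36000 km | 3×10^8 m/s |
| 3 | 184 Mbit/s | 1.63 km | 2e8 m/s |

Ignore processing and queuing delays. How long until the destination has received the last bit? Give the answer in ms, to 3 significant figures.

120 ms

L = 64 × 8 = 512 bits.
Transmission delays (L/R per hop): 0.000839344, 0.0158514, 0.00278261 ms; sum = 0.0194733 ms.
Propagation delays (d/s per hop): 0.01, 120, 0.00815 ms; sum = 120.018 ms.
End-to-end = 120 ms.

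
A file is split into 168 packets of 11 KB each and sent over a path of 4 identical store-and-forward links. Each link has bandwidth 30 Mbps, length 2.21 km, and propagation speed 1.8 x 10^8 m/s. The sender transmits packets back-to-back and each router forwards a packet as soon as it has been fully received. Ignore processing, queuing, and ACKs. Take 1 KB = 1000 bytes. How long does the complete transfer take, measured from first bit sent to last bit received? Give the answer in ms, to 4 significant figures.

Per-hop transmission t_tx = L/R = 88000/30000000 = 2.93333 ms.
Per-hop propagation t_prop = 2210/180000000 = 0.0122778 ms.
Pipeline fill: first packet needs 4·t_tx to clear all hops; remaining 167 packets each add one t_tx.
Total = (4+168-1)·t_tx + 4·t_prop = 171·2.93333 + 4·0.0122778 = 501.6 ms.

501.6 ms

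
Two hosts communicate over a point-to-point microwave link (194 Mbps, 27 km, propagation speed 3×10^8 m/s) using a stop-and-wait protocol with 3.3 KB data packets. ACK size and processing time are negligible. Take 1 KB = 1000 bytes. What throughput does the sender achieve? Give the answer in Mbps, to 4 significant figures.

83.52 Mbps

t_tx = L/R = 26400/194000000 = 0.000136082 s.
t_prop = 27000/300000000 = 9e-05 s; RTT = 0.00018 s.
Cycle = t_tx + RTT = 0.000316082 s.
Throughput = L / cycle = 26400 / 0.000316082 = 83.52 Mbps.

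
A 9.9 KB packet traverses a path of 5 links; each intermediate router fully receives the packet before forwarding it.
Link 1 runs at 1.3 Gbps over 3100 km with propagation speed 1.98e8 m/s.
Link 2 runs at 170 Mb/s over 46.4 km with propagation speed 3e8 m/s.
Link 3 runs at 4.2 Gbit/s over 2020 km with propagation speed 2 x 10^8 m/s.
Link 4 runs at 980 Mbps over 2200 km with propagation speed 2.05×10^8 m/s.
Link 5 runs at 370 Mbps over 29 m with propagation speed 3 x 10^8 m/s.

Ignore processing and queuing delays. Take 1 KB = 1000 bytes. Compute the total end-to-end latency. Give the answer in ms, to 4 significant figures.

L = 79200 bits.
Transmission delays (L/R per hop): 0.0609231, 0.465882, 0.0188571, 0.0808163, 0.214054 ms; sum = 0.840533 ms.
Propagation delays (d/s per hop): 15.6566, 0.154667, 10.1, 10.7317, 9.66667e-05 ms; sum = 36.643 ms.
End-to-end = 37.48 ms.

37.48 ms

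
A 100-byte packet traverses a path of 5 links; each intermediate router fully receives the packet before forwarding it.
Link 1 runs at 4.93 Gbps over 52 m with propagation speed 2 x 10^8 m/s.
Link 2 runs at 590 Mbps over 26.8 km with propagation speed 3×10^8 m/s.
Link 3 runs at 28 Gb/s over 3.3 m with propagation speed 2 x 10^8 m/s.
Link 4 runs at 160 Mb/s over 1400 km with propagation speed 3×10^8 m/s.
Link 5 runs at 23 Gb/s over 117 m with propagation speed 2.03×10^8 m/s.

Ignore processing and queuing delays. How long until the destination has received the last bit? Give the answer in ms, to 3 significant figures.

4.76 ms

L = 100 × 8 = 800 bits.
Transmission delays (L/R per hop): 0.000162272, 0.00135593, 2.85714e-05, 0.005, 3.47826e-05 ms; sum = 0.00658156 ms.
Propagation delays (d/s per hop): 0.00026, 0.0893333, 1.65e-05, 4.66667, 0.000576355 ms; sum = 4.75685 ms.
End-to-end = 4.76 ms.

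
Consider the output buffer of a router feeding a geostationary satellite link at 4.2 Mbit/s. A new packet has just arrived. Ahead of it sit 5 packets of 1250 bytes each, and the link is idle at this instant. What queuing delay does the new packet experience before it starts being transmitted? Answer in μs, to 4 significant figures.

Each queued packet: L/R = 10000/4200000 = 2380.95 μs.
5 queued → 11904.8 μs.
Queuing delay = 11900 μs.

11900 μs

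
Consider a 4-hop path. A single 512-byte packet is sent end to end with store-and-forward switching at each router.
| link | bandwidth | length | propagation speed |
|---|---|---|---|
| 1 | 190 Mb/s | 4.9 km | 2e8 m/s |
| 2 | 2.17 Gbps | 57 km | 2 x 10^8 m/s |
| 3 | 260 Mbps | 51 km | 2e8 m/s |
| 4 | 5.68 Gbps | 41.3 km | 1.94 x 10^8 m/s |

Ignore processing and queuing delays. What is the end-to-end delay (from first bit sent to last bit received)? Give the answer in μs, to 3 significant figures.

817 μs

L = 512 × 8 = 4096 bits.
Transmission delays (L/R per hop): 21.5579, 1.88756, 15.7538, 0.721127 μs; sum = 39.9204 μs.
Propagation delays (d/s per hop): 24.5, 285, 255, 212.887 μs; sum = 777.387 μs.
End-to-end = 817 μs.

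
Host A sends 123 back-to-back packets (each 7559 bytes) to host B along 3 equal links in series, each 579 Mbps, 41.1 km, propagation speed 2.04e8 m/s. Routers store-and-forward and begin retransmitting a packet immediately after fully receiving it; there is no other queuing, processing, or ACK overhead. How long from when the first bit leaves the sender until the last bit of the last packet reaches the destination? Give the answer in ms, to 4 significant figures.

13.66 ms

Per-hop transmission t_tx = L/R = 60472/579000000 = 0.104442 ms.
Per-hop propagation t_prop = 41100/204000000 = 0.201471 ms.
Pipeline fill: first packet needs 3·t_tx to clear all hops; remaining 122 packets each add one t_tx.
Total = (3+123-1)·t_tx + 3·t_prop = 125·0.104442 + 3·0.201471 = 13.66 ms.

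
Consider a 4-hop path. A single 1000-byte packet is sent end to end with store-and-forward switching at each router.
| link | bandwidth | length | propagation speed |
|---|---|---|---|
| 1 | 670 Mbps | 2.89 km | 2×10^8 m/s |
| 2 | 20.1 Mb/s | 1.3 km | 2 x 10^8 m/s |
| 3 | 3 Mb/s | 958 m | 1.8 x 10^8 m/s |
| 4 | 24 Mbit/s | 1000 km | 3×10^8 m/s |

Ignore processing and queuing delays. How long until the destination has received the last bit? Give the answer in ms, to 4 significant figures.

L = 1000 × 8 = 8000 bits.
Transmission delays (L/R per hop): 0.0119403, 0.39801, 2.66667, 0.333333 ms; sum = 3.40995 ms.
Propagation delays (d/s per hop): 0.01445, 0.0065, 0.00532222, 3.33333 ms; sum = 3.35961 ms.
End-to-end = 6.770 ms.

6.770 ms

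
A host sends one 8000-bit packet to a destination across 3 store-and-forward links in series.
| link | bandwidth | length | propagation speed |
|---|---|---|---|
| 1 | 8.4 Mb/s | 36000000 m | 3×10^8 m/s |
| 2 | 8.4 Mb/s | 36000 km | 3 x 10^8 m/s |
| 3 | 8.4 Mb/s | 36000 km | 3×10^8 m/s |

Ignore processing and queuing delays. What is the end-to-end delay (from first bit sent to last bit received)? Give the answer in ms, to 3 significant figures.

Transmission delay per hop = L/R = 8000/8400000 = 0.952381 ms; 3 hops → 2.85714 ms.
Propagation delays (d/s per hop): 120, 120, 120 ms; sum = 360 ms.
End-to-end = 363 ms.

363 ms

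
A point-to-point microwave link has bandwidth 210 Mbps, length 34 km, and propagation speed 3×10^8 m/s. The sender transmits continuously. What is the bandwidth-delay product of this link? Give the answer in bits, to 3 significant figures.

Propagation delay = 34000 / 300000000 = 0.000113333 s.
BDP = R × t_prop = 210000000 × 0.000113333 = 23800 bits.

23800 bits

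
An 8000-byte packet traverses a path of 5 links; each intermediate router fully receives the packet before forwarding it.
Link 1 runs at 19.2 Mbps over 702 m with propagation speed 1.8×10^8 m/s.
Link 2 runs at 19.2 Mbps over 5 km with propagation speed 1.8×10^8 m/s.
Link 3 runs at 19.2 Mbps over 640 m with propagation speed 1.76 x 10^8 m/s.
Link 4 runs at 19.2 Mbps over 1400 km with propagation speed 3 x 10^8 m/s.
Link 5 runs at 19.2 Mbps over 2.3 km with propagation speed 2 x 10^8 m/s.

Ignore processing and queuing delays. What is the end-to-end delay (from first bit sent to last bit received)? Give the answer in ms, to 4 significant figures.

L = 8000 × 8 = 64000 bits.
Transmission delay per hop = L/R = 64000/19200000 = 3.33333 ms; 5 hops → 16.6667 ms.
Propagation delays (d/s per hop): 0.0039, 0.0277778, 0.00363636, 4.66667, 0.0115 ms; sum = 4.71348 ms.
End-to-end = 21.38 ms.

21.38 ms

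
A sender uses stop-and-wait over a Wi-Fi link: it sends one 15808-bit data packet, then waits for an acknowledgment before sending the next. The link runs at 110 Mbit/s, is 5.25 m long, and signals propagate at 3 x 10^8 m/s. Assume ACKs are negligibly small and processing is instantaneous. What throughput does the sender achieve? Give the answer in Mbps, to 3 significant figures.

t_tx = L/R = 15808/110000000 = 0.000143709 s.
t_prop = 5.25/300000000 = 1.75e-08 s; RTT = 3.5e-08 s.
Cycle = t_tx + RTT = 0.000143744 s.
Throughput = L / cycle = 15808 / 0.000143744 = 110 Mbps.

110 Mbps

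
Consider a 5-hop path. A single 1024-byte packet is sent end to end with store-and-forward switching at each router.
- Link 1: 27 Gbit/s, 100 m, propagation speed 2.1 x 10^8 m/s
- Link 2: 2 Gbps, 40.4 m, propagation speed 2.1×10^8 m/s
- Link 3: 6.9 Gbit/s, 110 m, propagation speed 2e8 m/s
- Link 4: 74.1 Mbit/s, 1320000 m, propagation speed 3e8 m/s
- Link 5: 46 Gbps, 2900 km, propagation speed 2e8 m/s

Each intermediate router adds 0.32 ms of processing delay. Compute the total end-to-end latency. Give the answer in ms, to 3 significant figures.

20.3 ms

L = 1024 × 8 = 8192 bits.
Transmission delays (L/R per hop): 0.000303407, 0.004096, 0.00118725, 0.110553, 0.000178087 ms; sum = 0.116318 ms.
Propagation delays (d/s per hop): 0.00047619, 0.000192381, 0.00055, 4.4, 14.5 ms; sum = 18.9012 ms.
Processing at 4 router(s): 4 × 0.32 ms = 1.28 ms.
End-to-end = 20.3 ms.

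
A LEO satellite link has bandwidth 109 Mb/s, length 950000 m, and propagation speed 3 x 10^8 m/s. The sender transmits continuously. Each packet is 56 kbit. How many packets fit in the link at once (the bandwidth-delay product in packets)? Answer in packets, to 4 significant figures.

Propagation delay = 950000 / 300000000 = 0.00316667 s.
BDP = R × t_prop = 109000000 × 0.00316667 = 345167 bits.
In packets of 56000 bits: 6.164 packets.

6.164 packets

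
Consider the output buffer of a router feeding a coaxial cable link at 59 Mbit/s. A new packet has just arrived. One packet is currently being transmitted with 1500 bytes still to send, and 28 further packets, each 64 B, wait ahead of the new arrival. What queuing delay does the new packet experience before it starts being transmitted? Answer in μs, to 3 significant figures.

446 μs

Each queued packet: L/R = 512/59000000 = 8.67797 μs.
28 queued → 242.983 μs.
Plus remaining 12000 bits of current packet: 203.39 μs.
Queuing delay = 446 μs.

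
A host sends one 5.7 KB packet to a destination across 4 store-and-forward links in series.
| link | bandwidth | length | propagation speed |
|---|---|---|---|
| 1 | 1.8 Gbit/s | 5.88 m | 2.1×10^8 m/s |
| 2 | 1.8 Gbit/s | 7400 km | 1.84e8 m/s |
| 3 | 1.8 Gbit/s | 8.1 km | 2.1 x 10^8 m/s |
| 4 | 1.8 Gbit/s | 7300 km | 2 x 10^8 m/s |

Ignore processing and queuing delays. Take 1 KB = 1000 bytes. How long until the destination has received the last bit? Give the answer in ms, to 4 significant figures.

76.86 ms

L = 45600 bits.
Transmission delay per hop = L/R = 45600/1800000000 = 0.0253333 ms; 4 hops → 0.101333 ms.
Propagation delays (d/s per hop): 2.8e-05, 40.2174, 0.0385714, 36.5 ms; sum = 76.756 ms.
End-to-end = 76.86 ms.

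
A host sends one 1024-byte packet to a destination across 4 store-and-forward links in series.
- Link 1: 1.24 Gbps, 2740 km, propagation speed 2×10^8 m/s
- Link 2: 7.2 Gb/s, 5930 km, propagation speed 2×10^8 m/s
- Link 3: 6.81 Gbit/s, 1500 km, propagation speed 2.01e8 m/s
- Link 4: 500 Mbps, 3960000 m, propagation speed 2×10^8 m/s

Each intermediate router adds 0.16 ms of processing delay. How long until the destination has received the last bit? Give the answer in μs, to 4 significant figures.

L = 1024 × 8 = 8192 bits.
Transmission delays (L/R per hop): 6.60645, 1.13778, 1.20294, 16.384 μs; sum = 25.3312 μs.
Propagation delays (d/s per hop): 13700, 29650, 7462.69, 19800 μs; sum = 70612.7 μs.
Processing at 3 router(s): 3 × 0.16 ms = 480 μs.
End-to-end = 71120 μs.

71120 μs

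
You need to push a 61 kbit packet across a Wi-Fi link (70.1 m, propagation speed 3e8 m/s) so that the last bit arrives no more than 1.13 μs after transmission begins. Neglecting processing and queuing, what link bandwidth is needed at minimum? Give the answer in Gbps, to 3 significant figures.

68.1 Gbps

Propagation delay = 70.1 / 300000000 = 0.233667 μs.
Transmission budget = 1.13 − 0.233667 = 0.896333 μs.
R ≥ L / t_tx = 61000 bits / 8.96333e-07 s = 68.1 Gbps.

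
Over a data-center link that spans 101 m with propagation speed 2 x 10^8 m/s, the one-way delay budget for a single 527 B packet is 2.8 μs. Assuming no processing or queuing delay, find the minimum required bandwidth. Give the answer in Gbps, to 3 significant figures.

1.84 Gbps

L = 4216 bits.
Propagation delay = 101 / 200000000 = 0.505 μs.
Transmission budget = 2.8 − 0.505 = 2.295 μs.
R ≥ L / t_tx = 4216 bits / 2.295e-06 s = 1.84 Gbps.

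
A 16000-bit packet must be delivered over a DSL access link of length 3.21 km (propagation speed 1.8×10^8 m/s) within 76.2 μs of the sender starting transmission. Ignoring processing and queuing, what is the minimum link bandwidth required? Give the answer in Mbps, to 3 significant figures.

Propagation delay = 3210 / 180000000 = 17.8333 μs.
Transmission budget = 76.2 − 17.8333 = 58.3667 μs.
R ≥ L / t_tx = 16000 bits / 5.83667e-05 s = 274 Mbps.

274 Mbps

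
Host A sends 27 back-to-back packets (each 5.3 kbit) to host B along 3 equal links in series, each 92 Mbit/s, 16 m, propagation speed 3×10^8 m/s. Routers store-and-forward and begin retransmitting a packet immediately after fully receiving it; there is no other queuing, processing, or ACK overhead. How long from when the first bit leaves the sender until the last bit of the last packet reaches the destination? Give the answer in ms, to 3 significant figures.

Per-hop transmission t_tx = L/R = 5300/92000000 = 0.0576087 ms.
Per-hop propagation t_prop = 16/300000000 = 5.33333e-05 ms.
Pipeline fill: first packet needs 3·t_tx to clear all hops; remaining 26 packets each add one t_tx.
Total = (3+27-1)·t_tx + 3·t_prop = 29·0.0576087 + 3·5.33333e-05 = 1.67 ms.

1.67 ms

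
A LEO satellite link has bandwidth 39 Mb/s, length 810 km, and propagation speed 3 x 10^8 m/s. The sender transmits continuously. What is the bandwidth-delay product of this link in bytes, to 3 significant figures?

Propagation delay = 810000 / 300000000 = 0.0027 s.
BDP = R × t_prop = 39000000 × 0.0027 = 105300 bits.
In bytes: 105300/8 = 13200 bytes.

13200 bytes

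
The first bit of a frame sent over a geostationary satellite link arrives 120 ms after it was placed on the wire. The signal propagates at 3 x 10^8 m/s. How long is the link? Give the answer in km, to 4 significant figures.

d = s × t_prop = 300000000 × 0.12 = 36000 km.

36000 km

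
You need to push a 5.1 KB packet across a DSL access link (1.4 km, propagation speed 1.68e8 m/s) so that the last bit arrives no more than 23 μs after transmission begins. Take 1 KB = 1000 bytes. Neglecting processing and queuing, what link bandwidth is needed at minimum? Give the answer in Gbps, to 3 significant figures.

2.78 Gbps

L = 40800 bits.
Propagation delay = 1400 / 168000000 = 8.33333 μs.
Transmission budget = 23 − 8.33333 = 14.6667 μs.
R ≥ L / t_tx = 40800 bits / 1.46667e-05 s = 2.78 Gbps.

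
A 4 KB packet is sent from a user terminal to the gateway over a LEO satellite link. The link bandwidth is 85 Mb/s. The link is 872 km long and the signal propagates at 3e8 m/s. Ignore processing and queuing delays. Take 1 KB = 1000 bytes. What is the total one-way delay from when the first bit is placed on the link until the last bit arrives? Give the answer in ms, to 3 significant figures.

3.28 ms

L = 32000 bits.
Transmission delay = L/R = 32000 / 85000000 = 0.376471 ms.
Propagation delay = d/s = 872000 m / 300000000 m/s = 2.90667 ms.
Total = 3.28 ms.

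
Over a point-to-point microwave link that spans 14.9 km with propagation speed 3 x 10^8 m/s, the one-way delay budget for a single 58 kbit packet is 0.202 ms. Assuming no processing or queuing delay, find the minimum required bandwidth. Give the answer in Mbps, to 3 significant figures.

381 Mbps

Propagation delay = 14900 / 300000000 = 0.0496667 ms.
Transmission budget = 0.202 − 0.0496667 = 0.152333 ms.
R ≥ L / t_tx = 58000 bits / 0.000152333 s = 381 Mbps.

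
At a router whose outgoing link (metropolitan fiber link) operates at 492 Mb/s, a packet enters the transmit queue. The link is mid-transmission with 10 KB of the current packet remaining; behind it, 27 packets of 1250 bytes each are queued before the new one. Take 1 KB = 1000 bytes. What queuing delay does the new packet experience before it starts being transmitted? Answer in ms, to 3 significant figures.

Each queued packet: L/R = 10000/492000000 = 0.0203252 ms.
27 queued → 0.54878 ms.
Plus remaining 80000 bits of current packet: 0.162602 ms.
Queuing delay = 0.711 ms.

0.711 ms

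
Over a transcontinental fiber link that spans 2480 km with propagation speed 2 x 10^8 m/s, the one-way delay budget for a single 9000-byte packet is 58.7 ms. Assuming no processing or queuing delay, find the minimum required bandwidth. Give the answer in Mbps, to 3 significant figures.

1.56 Mbps

L = 72000 bits.
Propagation delay = 2480000 / 200000000 = 12.4 ms.
Transmission budget = 58.7 − 12.4 = 46.3 ms.
R ≥ L / t_tx = 72000 bits / 0.0463 s = 1.56 Mbps.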